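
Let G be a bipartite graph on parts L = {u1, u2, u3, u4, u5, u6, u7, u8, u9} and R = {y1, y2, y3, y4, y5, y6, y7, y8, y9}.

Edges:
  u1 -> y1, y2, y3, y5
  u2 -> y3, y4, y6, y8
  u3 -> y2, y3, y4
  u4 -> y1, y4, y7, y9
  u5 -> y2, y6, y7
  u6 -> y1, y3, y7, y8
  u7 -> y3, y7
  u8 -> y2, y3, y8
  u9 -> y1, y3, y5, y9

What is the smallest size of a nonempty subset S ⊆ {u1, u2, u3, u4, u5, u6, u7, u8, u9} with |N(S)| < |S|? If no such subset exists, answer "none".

none

A matching saturating every left vertex exists, for instance u1→y5, u2→y6, u3→y4, u4→y9, u5→y2, u6→y1, u7→y7, u8→y8, u9→y3.
By Hall's marriage theorem, this means |N(S)| ≥ |S| for every subset S, so no violating subset exists.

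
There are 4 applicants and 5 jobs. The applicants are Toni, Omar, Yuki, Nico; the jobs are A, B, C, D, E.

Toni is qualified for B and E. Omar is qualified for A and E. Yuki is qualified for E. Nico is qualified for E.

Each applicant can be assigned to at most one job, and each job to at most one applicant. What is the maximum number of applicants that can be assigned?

One maximum matching: Toni–B, Omar–A, Yuki–E.
The set {Yuki, Nico} has only 1 neighbour ({E}), so by Hall's theorem at most 3 of the 4 applicants can be matched.

3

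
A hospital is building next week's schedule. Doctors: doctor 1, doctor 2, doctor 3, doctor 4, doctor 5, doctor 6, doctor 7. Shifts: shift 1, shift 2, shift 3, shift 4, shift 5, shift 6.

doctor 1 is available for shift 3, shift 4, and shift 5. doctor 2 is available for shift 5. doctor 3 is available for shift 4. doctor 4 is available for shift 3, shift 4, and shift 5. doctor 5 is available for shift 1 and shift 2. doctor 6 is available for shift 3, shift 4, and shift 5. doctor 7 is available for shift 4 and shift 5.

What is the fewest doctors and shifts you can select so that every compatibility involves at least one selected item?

4

The 4 edges doctor 1–shift 3, doctor 2–shift 5, doctor 3–shift 4, doctor 5–shift 2 form a matching, so any vertex cover needs at least 4 vertices (one per matched edge).
Conversely {doctor 5, shift 3, shift 4, shift 5} meets every edge and has exactly 4 vertices, so 4 is optimal.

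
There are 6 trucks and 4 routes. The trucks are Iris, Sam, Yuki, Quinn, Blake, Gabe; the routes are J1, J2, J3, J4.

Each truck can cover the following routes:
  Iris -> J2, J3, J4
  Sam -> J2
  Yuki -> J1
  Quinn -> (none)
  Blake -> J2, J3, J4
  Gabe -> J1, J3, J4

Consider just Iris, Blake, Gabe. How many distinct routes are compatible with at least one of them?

4

The union of neighbours of {Iris, Blake, Gabe} is {J1, J2, J3, J4}, which has 4 elements.
Since |N(S)| = 4 ≥ |S| = 3, Hall's condition holds for this subset.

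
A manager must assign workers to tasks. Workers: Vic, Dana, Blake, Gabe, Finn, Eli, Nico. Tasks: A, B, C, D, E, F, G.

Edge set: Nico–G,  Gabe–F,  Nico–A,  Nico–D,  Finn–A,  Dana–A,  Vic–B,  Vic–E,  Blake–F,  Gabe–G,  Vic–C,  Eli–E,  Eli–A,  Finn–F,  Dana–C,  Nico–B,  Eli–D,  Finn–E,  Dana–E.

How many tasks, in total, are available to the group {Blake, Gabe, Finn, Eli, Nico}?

6

The union of neighbours of {Blake, Gabe, Finn, Eli, Nico} is {A, B, D, E, F, G}, which has 6 elements.
Since |N(S)| = 6 ≥ |S| = 5, Hall's condition holds for this subset.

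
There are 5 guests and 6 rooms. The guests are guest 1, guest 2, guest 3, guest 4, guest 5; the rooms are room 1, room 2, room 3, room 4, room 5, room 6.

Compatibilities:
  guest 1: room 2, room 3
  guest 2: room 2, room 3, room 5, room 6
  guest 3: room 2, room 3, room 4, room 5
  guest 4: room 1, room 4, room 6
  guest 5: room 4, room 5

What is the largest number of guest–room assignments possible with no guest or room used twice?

5

One maximum matching: guest 1→room 2, guest 2→room 3, guest 3→room 5, guest 4→room 6, guest 5→room 4.
All 5 guests are matched, so no larger matching exists.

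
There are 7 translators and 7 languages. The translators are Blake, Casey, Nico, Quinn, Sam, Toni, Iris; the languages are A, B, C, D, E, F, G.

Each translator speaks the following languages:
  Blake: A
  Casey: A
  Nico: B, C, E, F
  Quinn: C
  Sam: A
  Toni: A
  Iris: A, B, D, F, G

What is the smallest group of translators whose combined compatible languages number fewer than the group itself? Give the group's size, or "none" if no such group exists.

2

Take S = {Blake, Casey}. Its neighbourhood is {A}, so |N(S)| = 1 < |S| = 2.
No single vertex violates Hall's condition since each has at least one neighbour, so 2 is the minimum.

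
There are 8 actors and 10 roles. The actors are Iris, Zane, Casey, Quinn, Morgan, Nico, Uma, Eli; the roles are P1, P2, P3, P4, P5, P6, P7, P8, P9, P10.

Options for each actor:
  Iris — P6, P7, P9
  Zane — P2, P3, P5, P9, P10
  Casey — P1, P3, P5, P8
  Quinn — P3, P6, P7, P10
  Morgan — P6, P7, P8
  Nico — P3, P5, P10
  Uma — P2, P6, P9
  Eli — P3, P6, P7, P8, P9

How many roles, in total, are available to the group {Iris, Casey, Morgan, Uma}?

The union of neighbours of {Iris, Casey, Morgan, Uma} is {P1, P2, P3, P5, P6, P7, P8, P9}, which has 8 elements.
Since |N(S)| = 8 ≥ |S| = 4, Hall's condition holds for this subset.

8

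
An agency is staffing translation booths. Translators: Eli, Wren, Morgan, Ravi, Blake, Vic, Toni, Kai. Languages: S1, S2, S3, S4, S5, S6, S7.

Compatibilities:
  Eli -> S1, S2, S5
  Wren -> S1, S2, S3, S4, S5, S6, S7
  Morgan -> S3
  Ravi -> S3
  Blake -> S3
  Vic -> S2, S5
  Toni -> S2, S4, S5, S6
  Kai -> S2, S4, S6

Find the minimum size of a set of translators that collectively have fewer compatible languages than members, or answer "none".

Take S = {Morgan, Ravi}. Its neighbourhood is {S3}, so |N(S)| = 1 < |S| = 2.
No single vertex violates Hall's condition since each has at least one neighbour, so 2 is the minimum.

2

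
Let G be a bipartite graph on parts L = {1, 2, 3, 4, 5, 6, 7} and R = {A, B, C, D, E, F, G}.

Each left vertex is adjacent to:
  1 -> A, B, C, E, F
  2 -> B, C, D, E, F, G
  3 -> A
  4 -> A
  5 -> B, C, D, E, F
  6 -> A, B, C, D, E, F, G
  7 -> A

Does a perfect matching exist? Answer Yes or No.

The set {3, 4, 7} has only 1 neighbour ({A}), so by Hall's theorem at most 5 of the 7 left vertices can be matched.
Hence no matching covers every left vertex.

No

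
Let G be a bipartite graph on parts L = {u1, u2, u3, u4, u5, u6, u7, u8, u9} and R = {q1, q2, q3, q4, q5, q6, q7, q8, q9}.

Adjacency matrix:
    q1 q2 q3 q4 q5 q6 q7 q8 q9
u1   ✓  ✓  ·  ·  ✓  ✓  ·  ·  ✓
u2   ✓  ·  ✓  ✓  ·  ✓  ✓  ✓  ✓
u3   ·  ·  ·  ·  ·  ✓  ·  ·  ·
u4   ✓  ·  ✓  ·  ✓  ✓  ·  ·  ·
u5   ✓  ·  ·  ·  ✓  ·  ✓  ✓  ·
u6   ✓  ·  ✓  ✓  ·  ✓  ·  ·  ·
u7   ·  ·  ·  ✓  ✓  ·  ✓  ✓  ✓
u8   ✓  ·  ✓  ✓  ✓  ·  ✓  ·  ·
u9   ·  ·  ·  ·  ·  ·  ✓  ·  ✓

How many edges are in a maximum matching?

9

For example, pair u1→q2, u2→q4, u3→q6, u4→q5, u5→q8, u6→q3, u7→q9, u8→q1, u9→q7.
This saturates every left vertex, so 9 is the maximum.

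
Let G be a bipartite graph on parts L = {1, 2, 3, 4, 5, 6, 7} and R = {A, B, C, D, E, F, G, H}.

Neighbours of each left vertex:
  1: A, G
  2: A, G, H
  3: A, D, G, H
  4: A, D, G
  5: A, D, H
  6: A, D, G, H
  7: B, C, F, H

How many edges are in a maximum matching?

5

A valid assignment of size 5: 1→A, 2→H, 3→D, 4→G, 7→B.
The set {1, 2, 3, 4, 5, 6} has only 4 neighbours ({A, D, G, H}), so by Hall's theorem at most 5 of the 7 left vertices can be matched.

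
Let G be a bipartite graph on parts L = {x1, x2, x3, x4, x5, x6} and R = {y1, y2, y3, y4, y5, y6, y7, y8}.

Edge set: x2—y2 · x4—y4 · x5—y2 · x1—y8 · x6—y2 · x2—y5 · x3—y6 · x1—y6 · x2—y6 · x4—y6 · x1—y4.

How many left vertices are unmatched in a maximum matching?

1

A valid assignment of size 5: x1→y8, x2→y5, x3→y6, x4→y4, x5→y2.
The set {x5, x6} has only 1 neighbour ({y2}), so by Hall's theorem at most 5 of the 6 left vertices can be matched.
That matches 5 of the 6, leaving 1 unmatched; no matching can do better.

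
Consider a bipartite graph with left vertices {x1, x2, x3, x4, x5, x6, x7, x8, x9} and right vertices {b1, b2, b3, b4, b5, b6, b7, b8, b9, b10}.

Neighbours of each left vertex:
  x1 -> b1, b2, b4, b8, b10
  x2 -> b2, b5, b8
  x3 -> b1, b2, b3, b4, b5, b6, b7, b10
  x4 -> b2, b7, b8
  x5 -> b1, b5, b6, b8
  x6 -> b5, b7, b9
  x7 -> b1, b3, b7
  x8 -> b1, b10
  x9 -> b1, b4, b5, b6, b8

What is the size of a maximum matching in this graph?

A valid assignment of size 9: x1→b4, x2→b2, x3→b7, x4→b8, x5→b5, x6→b9, x7→b3, x8→b10, x9→b1.
This saturates every left vertex, so 9 is the maximum.

9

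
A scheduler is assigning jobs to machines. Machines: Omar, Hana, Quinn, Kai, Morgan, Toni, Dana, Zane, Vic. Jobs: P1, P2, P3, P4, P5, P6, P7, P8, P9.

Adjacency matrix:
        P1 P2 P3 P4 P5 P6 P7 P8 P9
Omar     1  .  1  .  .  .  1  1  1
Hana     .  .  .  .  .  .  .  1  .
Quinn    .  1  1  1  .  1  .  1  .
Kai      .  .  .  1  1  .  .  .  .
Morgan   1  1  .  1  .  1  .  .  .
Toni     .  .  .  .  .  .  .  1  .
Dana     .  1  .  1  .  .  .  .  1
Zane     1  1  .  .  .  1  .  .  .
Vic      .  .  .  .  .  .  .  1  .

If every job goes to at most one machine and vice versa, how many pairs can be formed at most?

7

For example, pair Omar→P3, Hana→P8, Quinn→P2, Kai→P5, Morgan→P6, Dana→P9, Zane→P1.
The set {Hana, Toni, Vic} has only 1 neighbour ({P8}), so by Hall's theorem at most 7 of the 9 machines can be matched.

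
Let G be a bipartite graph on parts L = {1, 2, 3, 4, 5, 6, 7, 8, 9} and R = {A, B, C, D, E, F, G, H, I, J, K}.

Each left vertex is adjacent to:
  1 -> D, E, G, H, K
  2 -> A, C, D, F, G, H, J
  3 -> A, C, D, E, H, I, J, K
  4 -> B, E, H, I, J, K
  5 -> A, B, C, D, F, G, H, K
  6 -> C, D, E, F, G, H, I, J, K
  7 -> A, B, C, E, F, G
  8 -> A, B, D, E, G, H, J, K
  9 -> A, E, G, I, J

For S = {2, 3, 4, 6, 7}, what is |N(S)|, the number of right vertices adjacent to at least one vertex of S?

11

The union of neighbours of {2, 3, 4, 6, 7} is {A, B, C, D, E, F, G, H, I, J, K}, which has 11 elements.
Since |N(S)| = 11 ≥ |S| = 5, Hall's condition holds for this subset.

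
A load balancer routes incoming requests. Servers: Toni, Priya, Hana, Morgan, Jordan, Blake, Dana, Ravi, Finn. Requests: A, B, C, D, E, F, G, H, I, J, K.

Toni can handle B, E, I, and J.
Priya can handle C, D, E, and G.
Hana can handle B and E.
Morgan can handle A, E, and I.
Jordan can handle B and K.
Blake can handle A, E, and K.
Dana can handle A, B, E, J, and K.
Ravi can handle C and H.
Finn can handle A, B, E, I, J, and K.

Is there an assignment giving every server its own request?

No

The set {Toni, Hana, Morgan, Jordan, Blake, Dana, Finn} has only 6 neighbours ({A, B, E, I, J, K}), so by Hall's theorem at most 8 of the 9 servers can be matched.
Hence no matching covers every server.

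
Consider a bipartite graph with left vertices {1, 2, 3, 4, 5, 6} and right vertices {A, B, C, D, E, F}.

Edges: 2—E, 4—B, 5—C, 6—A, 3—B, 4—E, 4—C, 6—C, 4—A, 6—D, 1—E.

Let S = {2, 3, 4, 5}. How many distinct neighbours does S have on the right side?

The union of neighbours of {2, 3, 4, 5} is {A, B, C, E}, which has 4 elements.
Since |N(S)| = 4 ≥ |S| = 4, Hall's condition holds for this subset.

4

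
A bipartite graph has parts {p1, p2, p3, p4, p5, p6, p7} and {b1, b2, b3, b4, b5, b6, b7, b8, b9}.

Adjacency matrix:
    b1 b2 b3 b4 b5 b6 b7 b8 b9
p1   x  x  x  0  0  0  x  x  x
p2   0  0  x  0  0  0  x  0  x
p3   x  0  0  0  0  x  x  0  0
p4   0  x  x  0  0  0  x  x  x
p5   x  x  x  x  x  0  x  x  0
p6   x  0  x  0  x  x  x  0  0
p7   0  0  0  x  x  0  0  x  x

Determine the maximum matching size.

7

One maximum matching: p1-b8, p2-b3, p3-b6, p4-b2, p5-b1, p6-b7, p7-b5.
This saturates every left vertex, so 7 is the maximum.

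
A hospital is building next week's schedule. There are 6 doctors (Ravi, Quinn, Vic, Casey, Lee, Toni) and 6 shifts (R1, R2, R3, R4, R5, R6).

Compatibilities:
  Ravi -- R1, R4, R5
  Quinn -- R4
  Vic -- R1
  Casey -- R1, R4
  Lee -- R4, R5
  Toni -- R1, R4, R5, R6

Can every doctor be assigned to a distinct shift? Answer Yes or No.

No

The set {Ravi, Quinn, Vic, Casey, Lee} has only 3 neighbours ({R1, R4, R5}), so by Hall's theorem at most 4 of the 6 doctors can be matched.
Hence no matching covers every doctor.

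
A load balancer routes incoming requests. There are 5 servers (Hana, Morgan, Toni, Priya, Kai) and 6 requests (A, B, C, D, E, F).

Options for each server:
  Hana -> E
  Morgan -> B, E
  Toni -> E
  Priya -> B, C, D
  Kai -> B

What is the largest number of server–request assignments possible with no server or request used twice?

One maximum matching: Hana-E, Morgan-B, Priya-C.
The set {Hana, Morgan, Toni, Kai} has only 2 neighbours ({B, E}), so by Hall's theorem at most 3 of the 5 servers can be matched.

3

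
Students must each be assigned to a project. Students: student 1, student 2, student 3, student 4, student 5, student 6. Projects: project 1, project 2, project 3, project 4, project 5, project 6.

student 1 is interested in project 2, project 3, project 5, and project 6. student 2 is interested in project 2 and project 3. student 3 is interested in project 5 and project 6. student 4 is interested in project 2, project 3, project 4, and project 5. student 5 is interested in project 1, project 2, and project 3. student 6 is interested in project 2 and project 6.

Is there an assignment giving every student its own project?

Yes

For example, pair student 1-project 5, student 2-project 3, student 3-project 6, student 4-project 4, student 5-project 1, student 6-project 2.
Every student is matched, so this is a perfect matching.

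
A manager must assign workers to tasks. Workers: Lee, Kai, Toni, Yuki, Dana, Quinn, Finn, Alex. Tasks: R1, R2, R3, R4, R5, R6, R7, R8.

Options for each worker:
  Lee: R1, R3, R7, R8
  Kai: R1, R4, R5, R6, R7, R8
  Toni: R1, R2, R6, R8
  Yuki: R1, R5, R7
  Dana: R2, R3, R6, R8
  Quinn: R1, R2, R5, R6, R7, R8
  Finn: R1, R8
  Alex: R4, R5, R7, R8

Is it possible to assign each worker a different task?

For example, pair Lee→R8, Kai→R4, Toni→R6, Yuki→R5, Dana→R3, Quinn→R2, Finn→R1, Alex→R7.
Every worker is matched, so this is a perfect matching.

Yes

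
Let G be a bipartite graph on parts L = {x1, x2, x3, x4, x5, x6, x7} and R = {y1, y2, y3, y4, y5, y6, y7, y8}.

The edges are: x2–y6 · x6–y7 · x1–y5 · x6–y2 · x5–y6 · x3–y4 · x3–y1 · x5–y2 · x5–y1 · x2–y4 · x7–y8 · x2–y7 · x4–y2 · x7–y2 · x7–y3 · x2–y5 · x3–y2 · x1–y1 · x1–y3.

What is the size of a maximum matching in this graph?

For example, pair x1–y1, x2–y5, x3–y4, x4–y2, x5–y6, x6–y7, x7–y3.
All 7 left vertices are matched, so no larger matching exists.

7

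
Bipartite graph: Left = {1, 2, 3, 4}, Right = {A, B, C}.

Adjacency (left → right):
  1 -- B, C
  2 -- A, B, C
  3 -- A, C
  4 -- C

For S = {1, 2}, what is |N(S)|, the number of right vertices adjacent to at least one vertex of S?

3

The union of neighbours of {1, 2} is {A, B, C}, which has 3 elements.
Since |N(S)| = 3 ≥ |S| = 2, Hall's condition holds for this subset.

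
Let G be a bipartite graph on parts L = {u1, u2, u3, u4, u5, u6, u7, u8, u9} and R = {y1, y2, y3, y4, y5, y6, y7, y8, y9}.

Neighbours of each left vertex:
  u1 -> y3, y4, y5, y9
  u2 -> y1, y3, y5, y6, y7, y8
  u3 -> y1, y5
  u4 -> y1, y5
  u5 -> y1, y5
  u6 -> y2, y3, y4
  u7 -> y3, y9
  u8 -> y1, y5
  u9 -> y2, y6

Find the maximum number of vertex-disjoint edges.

A valid assignment of size 7: u1→y4, u2→y6, u3→y5, u4→y1, u6→y3, u7→y9, u9→y2.
The set {u3, u4, u5, u8} has only 2 neighbours ({y1, y5}), so by Hall's theorem at most 7 of the 9 left vertices can be matched.

7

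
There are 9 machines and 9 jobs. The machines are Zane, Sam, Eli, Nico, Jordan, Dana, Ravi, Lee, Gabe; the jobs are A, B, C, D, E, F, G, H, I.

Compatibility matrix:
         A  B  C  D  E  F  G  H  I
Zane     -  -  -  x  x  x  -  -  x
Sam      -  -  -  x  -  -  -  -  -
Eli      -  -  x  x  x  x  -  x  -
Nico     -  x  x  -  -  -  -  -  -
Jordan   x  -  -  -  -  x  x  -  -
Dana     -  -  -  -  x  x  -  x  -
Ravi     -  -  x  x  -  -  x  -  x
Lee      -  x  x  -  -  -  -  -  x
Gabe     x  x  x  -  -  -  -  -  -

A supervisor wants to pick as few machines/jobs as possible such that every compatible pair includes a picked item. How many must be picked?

9

A maximum matching has 9 edges (e.g. Zane–F, Sam–D, Eli–E, Nico–C, Jordan–A, Dana–H, Ravi–G, Lee–I, Gabe–B).
By König's theorem the minimum vertex cover has the same size. One such cover is {Zane, Sam, Eli, Nico, Jordan, Dana, Ravi, Lee, Gabe}.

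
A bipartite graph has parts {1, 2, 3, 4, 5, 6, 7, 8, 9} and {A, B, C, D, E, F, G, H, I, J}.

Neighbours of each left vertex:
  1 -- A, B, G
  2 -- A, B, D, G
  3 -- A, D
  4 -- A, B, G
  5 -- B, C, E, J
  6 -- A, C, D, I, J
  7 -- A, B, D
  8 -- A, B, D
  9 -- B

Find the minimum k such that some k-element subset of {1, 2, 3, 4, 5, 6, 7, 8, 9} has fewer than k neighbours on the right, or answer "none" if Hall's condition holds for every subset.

4

Take S = {3, 7, 8, 9}. Its neighbourhood is {A, B, D}, so |N(S)| = 3 < |S| = 4.
Every subset of size less than 4 has at least as many neighbours as members, so 4 is the minimum.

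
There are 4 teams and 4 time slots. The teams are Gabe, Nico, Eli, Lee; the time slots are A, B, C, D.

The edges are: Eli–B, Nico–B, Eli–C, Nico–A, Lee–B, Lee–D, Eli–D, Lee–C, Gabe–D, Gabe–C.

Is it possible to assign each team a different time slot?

One maximum matching: Gabe-D, Nico-A, Eli-C, Lee-B.
All 4 teams are covered.

Yes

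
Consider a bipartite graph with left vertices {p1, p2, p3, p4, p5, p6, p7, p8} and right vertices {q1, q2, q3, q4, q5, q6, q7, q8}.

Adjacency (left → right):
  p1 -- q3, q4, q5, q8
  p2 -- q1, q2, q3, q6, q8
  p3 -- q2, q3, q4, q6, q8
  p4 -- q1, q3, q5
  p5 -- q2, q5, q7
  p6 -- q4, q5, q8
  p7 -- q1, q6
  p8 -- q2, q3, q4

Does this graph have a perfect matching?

Yes

For example, pair p1–q8, p2–q1, p3–q4, p4–q3, p5–q7, p6–q5, p7–q6, p8–q2.
Every left vertex is matched, so this is a perfect matching.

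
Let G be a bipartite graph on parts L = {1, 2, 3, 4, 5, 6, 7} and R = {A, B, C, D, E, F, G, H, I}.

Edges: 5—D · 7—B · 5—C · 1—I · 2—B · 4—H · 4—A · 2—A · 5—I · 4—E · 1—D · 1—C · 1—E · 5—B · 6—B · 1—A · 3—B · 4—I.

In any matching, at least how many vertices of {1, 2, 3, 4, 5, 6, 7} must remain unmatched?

A valid assignment of size 5: 1–E, 2–A, 3–B, 4–I, 5–C.
The set {3, 6, 7} has only 1 neighbour ({B}), so by Hall's theorem at most 5 of the 7 left vertices can be matched.
That matches 5 of the 7, leaving 2 unmatched; no matching can do better.

2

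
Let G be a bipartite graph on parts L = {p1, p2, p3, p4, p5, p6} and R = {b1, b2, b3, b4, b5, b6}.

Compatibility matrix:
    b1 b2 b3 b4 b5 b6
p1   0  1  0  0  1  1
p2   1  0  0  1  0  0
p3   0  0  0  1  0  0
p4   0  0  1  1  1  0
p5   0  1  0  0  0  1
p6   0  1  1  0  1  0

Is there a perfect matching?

One maximum matching: p1–b6, p2–b1, p3–b4, p4–b5, p5–b2, p6–b3.
Every left vertex is matched, so this is a perfect matching.

Yes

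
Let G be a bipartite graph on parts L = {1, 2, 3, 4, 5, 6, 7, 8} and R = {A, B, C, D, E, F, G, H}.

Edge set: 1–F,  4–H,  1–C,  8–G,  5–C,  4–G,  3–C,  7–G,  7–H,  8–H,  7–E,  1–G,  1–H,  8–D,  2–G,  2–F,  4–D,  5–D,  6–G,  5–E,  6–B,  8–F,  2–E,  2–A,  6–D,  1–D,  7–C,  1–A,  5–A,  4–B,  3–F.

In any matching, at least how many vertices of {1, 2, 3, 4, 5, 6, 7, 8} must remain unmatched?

For example, pair 1→H, 2→A, 3→C, 4→B, 5→E, 6→D, 7→G, 8→F.
This saturates every left vertex, so 8 is the maximum.
That matches 8 of the 8, leaving 0 unmatched; no matching can do better.

0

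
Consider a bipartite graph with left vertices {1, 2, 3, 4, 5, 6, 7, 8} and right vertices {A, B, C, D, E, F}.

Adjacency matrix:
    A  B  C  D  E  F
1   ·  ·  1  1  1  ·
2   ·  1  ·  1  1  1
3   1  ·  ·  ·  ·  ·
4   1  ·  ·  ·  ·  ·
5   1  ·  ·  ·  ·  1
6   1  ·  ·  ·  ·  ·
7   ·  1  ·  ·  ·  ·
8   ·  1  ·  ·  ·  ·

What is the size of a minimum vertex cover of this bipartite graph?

{1, 2, 5, A, B} is a vertex cover of size 5: every edge has an endpoint in this set.
No smaller cover exists because 1–C, 2–E, 3–A, 5–F, 7–B is a matching of size 5, and a cover must include an endpoint of each of these disjoint edges (König's theorem).

5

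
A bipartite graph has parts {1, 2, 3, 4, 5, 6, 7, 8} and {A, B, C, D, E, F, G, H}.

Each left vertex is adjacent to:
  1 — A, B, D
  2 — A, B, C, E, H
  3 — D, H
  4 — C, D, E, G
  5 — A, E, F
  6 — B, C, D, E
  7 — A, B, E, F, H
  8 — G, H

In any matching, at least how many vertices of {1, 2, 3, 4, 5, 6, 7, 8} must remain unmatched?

0

A valid assignment of size 8: 1–D, 2–E, 3–H, 4–C, 5–F, 6–B, 7–A, 8–G.
This saturates every left vertex, so 8 is the maximum.
That matches 8 of the 8, leaving 0 unmatched; no matching can do better.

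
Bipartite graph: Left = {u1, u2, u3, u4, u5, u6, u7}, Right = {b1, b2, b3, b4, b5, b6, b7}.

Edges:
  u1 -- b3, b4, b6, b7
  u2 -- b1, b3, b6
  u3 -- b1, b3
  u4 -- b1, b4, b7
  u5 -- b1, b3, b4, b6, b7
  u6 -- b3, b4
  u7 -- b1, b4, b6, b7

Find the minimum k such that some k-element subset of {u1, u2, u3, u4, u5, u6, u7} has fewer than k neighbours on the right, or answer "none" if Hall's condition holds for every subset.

6

Take S = {u1, u2, u3, u4, u5, u6}. Its neighbourhood is {b1, b3, b4, b6, b7}, so |N(S)| = 5 < |S| = 6.
Every subset of size less than 6 has at least as many neighbours as members, so 6 is the minimum.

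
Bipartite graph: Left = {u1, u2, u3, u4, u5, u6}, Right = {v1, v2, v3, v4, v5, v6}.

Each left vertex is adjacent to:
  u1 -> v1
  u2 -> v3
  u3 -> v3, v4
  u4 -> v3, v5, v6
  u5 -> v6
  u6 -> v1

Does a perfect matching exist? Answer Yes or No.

No

The set {u1, u6} has only 1 neighbour ({v1}), so by Hall's theorem at most 5 of the 6 left vertices can be matched.
Hence no matching covers every left vertex.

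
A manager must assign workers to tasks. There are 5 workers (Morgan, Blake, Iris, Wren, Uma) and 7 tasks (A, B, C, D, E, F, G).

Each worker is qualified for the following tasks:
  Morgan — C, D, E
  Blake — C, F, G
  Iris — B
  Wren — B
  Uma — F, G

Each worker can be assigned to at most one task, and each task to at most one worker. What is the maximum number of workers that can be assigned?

For example, pair Morgan→E, Blake→C, Iris→B, Uma→F.
The set {Iris, Wren} has only 1 neighbour ({B}), so by Hall's theorem at most 4 of the 5 workers can be matched.

4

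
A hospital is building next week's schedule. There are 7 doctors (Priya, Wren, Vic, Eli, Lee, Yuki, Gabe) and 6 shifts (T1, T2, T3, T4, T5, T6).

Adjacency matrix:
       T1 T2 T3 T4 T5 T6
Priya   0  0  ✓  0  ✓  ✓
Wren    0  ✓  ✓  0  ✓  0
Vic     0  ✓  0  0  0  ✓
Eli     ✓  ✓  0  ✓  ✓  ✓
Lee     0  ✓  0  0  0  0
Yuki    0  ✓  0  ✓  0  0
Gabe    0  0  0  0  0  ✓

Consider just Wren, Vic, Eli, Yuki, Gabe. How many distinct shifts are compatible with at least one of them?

6

The union of neighbours of {Wren, Vic, Eli, Yuki, Gabe} is {T1, T2, T3, T4, T5, T6}, which has 6 elements.
Since |N(S)| = 6 ≥ |S| = 5, Hall's condition holds for this subset.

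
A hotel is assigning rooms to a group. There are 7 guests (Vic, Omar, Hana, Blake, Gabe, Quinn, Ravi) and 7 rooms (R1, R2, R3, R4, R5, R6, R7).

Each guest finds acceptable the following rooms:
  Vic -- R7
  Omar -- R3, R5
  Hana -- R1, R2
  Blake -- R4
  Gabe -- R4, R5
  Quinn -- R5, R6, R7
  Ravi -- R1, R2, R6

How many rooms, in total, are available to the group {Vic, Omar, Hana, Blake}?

The union of neighbours of {Vic, Omar, Hana, Blake} is {R1, R2, R3, R4, R5, R7}, which has 6 elements.
Since |N(S)| = 6 ≥ |S| = 4, Hall's condition holds for this subset.

6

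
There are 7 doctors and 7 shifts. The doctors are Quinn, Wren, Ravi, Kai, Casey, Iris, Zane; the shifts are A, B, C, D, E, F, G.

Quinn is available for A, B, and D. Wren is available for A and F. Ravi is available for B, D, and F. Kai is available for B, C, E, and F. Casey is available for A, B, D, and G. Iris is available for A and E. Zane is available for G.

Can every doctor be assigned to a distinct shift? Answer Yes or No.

Yes

A valid assignment of size 7: Quinn-D, Wren-A, Ravi-F, Kai-C, Casey-B, Iris-E, Zane-G.
All 7 doctors are covered.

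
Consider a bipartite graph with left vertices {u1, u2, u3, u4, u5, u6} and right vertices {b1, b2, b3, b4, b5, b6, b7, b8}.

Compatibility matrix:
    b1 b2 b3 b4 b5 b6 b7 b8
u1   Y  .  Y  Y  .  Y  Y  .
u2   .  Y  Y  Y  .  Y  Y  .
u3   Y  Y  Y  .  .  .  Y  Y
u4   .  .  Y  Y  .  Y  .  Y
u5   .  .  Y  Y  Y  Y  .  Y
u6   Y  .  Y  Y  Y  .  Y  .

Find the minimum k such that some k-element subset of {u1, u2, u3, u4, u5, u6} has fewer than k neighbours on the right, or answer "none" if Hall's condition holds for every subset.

A matching saturating every left vertex exists, for instance u1→b6, u2→b4, u3→b1, u4→b3, u5→b5, u6→b7.
By Hall's marriage theorem, this means |N(S)| ≥ |S| for every subset S, so no violating subset exists.

none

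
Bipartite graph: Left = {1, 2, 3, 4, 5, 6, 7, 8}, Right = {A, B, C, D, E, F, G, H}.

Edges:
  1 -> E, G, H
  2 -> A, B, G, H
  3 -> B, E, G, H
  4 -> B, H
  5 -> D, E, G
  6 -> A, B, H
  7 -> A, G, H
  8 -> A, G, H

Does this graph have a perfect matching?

No

The set {1, 2, 3, 4, 6, 7, 8} has only 5 neighbours ({A, B, E, G, H}), so by Hall's theorem at most 6 of the 8 left vertices can be matched.
Hence no matching covers every left vertex.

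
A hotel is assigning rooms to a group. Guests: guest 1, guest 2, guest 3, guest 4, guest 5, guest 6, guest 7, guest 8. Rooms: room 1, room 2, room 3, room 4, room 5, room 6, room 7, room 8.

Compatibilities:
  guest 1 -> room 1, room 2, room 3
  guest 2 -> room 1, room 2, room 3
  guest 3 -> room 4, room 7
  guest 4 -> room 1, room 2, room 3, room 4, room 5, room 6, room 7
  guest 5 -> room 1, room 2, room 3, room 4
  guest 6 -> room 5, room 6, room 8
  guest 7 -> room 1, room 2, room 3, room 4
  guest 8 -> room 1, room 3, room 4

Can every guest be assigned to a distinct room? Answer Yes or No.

No

The set {guest 1, guest 2, guest 5, guest 7, guest 8} has only 4 neighbours ({room 1, room 2, room 3, room 4}), so by Hall's theorem at most 7 of the 8 guests can be matched.
Hence no matching covers every guest.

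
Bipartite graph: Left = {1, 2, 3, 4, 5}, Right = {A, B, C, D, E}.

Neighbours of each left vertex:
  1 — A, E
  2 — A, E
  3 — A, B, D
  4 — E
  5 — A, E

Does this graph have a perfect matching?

No

The set {1, 2, 4, 5} has only 2 neighbours ({A, E}), so by Hall's theorem at most 3 of the 5 left vertices can be matched.
Hence no matching covers every left vertex.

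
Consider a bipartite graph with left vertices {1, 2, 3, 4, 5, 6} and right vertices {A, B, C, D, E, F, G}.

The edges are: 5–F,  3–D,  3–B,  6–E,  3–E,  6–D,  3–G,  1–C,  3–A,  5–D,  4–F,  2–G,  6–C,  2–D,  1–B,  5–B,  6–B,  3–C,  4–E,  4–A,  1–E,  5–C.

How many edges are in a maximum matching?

6

One maximum matching: 1–C, 2–D, 3–G, 4–E, 5–F, 6–B.
All 6 left vertices are matched, so no larger matching exists.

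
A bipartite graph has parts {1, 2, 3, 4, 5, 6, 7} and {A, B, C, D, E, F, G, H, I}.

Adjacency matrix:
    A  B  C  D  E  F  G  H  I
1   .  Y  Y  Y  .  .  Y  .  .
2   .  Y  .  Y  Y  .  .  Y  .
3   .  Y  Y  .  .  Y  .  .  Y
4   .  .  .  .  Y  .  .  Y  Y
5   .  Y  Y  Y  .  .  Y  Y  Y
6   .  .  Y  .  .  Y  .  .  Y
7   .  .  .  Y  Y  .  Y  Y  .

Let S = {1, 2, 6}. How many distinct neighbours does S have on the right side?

8

The union of neighbours of {1, 2, 6} is {B, C, D, E, F, G, H, I}, which has 8 elements.
Since |N(S)| = 8 ≥ |S| = 3, Hall's condition holds for this subset.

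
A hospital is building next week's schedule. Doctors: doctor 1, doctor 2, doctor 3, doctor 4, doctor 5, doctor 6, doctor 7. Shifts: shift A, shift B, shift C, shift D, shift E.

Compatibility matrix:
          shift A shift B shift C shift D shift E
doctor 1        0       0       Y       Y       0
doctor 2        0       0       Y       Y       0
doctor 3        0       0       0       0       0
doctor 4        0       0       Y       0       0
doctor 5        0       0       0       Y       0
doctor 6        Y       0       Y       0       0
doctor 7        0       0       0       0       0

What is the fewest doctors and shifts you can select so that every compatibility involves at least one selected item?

{doctor 6, shift C, shift D} is a vertex cover of size 3: every edge has an endpoint in this set.
No smaller cover exists because doctor 1–shift C, doctor 2–shift D, doctor 6–shift A is a matching of size 3, and a cover must include an endpoint of each of these disjoint edges (König's theorem).

3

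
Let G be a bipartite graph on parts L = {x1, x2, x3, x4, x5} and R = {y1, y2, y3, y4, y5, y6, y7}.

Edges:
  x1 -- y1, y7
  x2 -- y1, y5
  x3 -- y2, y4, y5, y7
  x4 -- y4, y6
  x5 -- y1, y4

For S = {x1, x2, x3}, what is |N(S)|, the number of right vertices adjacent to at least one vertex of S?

5

The union of neighbours of {x1, x2, x3} is {y1, y2, y4, y5, y7}, which has 5 elements.
Since |N(S)| = 5 ≥ |S| = 3, Hall's condition holds for this subset.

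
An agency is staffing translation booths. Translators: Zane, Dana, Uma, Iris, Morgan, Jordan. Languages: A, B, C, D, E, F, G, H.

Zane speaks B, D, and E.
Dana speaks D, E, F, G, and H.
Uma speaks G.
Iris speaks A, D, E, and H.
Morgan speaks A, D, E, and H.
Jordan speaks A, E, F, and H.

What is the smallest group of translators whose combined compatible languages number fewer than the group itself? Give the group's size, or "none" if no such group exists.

none

A matching saturating every translator exists, for instance Zane→B, Dana→E, Uma→G, Iris→A, Morgan→D, Jordan→H.
By Hall's marriage theorem, this means |N(S)| ≥ |S| for every subset S, so no violating subset exists.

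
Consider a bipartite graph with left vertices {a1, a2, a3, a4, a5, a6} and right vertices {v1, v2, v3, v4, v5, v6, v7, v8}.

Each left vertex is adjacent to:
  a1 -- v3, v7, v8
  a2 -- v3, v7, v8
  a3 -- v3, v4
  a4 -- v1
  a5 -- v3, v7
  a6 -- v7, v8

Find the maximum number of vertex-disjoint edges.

For example, pair a1–v8, a2–v3, a3–v4, a4–v1, a5–v7.
The set {a1, a2, a5, a6} has only 3 neighbours ({v3, v7, v8}), so by Hall's theorem at most 5 of the 6 left vertices can be matched.

5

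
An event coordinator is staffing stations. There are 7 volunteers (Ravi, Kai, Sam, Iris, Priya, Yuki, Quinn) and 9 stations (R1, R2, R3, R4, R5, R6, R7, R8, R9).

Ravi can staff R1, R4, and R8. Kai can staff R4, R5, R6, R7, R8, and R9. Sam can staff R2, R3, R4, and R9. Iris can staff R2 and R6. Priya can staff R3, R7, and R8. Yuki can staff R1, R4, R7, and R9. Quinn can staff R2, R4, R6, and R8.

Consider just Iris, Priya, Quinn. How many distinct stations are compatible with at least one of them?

6

The union of neighbours of {Iris, Priya, Quinn} is {R2, R3, R4, R6, R7, R8}, which has 6 elements.
Since |N(S)| = 6 ≥ |S| = 3, Hall's condition holds for this subset.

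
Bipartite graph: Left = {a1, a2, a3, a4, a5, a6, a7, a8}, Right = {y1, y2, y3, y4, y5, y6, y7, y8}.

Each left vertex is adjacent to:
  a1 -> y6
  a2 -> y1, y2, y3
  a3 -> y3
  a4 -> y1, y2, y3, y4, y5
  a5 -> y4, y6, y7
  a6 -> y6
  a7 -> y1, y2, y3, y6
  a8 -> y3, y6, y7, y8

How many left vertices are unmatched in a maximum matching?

1

One maximum matching: a1-y6, a2-y2, a3-y3, a4-y4, a5-y7, a7-y1, a8-y8.
The set {a1, a6} has only 1 neighbour ({y6}), so by Hall's theorem at most 7 of the 8 left vertices can be matched.
That matches 7 of the 8, leaving 1 unmatched; no matching can do better.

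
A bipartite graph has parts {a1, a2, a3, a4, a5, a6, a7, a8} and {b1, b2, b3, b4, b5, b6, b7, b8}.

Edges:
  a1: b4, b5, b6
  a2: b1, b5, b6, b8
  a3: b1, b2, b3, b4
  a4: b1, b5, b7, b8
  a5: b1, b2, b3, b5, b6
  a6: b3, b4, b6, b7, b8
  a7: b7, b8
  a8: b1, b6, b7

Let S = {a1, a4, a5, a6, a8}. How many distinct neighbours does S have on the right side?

8

The union of neighbours of {a1, a4, a5, a6, a8} is {b1, b2, b3, b4, b5, b6, b7, b8}, which has 8 elements.
Since |N(S)| = 8 ≥ |S| = 5, Hall's condition holds for this subset.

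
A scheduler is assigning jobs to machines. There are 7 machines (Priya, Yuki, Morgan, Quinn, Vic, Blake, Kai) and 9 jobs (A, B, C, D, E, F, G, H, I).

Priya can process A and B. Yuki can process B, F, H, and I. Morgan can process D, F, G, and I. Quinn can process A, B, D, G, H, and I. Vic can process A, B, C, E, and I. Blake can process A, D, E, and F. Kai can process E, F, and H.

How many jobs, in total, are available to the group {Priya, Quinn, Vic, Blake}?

The union of neighbours of {Priya, Quinn, Vic, Blake} is {A, B, C, D, E, F, G, H, I}, which has 9 elements.
Since |N(S)| = 9 ≥ |S| = 4, Hall's condition holds for this subset.

9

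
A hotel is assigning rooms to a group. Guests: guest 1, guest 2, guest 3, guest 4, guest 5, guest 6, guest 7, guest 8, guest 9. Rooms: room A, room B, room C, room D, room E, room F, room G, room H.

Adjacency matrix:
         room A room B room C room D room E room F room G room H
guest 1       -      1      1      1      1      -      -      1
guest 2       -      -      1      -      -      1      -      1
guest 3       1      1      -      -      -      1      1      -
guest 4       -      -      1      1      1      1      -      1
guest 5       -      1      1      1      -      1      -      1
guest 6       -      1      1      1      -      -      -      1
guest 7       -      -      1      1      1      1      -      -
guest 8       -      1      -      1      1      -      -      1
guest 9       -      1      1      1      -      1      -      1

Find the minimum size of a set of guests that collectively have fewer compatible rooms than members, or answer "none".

7

Take S = {guest 1, guest 2, guest 4, guest 5, guest 6, guest 7, guest 8}. Its neighbourhood is {room B, room C, room D, room E, room F, room H}, so |N(S)| = 6 < |S| = 7.
Every subset of size less than 7 has at least as many neighbours as members, so 7 is the minimum.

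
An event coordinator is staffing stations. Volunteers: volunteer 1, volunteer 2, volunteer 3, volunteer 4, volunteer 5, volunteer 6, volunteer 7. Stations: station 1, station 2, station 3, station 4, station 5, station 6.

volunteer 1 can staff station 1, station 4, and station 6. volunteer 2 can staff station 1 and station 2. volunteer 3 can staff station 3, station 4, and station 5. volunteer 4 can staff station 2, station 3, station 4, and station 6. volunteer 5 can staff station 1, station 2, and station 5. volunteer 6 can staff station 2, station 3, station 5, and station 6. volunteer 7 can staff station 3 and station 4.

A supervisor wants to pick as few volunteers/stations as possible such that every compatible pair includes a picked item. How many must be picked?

The 6 edges volunteer 1–station 6, volunteer 2–station 1, volunteer 3–station 3, volunteer 4–station 4, volunteer 5–station 5, volunteer 6–station 2 form a matching, so any vertex cover needs at least 6 vertices (one per matched edge).
Conversely {station 1, station 2, station 3, station 4, station 5, station 6} meets every edge and has exactly 6 vertices, so 6 is optimal.

6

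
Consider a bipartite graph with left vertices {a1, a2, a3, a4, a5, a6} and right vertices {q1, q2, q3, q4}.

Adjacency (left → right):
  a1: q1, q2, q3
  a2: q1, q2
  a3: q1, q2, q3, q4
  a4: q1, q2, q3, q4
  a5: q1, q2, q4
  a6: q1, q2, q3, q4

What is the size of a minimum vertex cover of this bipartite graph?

A maximum matching has 4 edges (e.g. a1–q3, a2–q1, a3–q4, a4–q2).
By König's theorem the minimum vertex cover has the same size. One such cover is {q1, q2, q3, q4}.

4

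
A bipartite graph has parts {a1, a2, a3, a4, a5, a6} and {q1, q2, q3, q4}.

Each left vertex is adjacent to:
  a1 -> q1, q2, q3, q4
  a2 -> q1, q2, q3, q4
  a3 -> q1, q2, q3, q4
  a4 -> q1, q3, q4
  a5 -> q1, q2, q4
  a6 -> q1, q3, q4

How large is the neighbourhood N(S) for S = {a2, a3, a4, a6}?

4

The union of neighbours of {a2, a3, a4, a6} is {q1, q2, q3, q4}, which has 4 elements.
Since |N(S)| = 4 ≥ |S| = 4, Hall's condition holds for this subset.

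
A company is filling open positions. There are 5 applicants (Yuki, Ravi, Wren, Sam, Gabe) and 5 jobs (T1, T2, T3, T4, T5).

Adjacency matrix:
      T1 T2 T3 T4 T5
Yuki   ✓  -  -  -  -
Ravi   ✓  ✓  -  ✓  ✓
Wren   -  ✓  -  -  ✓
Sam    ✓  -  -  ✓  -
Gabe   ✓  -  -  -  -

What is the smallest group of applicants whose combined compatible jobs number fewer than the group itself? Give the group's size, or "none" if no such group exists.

Take S = {Yuki, Gabe}. Its neighbourhood is {T1}, so |N(S)| = 1 < |S| = 2.
No single vertex violates Hall's condition since each has at least one neighbour, so 2 is the minimum.

2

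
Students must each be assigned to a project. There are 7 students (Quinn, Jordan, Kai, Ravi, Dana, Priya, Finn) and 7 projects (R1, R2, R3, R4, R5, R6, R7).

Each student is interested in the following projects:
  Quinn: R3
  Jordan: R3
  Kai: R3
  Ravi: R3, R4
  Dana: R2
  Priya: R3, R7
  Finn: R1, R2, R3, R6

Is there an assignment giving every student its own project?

The set {Quinn, Jordan, Kai} has only 1 neighbour ({R3}), so by Hall's theorem at most 5 of the 7 students can be matched.
Hence no matching covers every student.

No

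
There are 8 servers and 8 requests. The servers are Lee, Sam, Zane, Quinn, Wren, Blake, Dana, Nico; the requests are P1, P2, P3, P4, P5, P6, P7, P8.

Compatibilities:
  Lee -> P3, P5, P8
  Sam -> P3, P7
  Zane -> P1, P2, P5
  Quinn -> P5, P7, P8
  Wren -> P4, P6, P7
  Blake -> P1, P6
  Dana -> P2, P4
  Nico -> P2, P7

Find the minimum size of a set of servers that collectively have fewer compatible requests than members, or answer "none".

none

A matching saturating every server exists, for instance Lee→P8, Sam→P3, Zane→P1, Quinn→P5, Wren→P4, Blake→P6, Dana→P2, Nico→P7.
By Hall's marriage theorem, this means |N(S)| ≥ |S| for every subset S, so no violating subset exists.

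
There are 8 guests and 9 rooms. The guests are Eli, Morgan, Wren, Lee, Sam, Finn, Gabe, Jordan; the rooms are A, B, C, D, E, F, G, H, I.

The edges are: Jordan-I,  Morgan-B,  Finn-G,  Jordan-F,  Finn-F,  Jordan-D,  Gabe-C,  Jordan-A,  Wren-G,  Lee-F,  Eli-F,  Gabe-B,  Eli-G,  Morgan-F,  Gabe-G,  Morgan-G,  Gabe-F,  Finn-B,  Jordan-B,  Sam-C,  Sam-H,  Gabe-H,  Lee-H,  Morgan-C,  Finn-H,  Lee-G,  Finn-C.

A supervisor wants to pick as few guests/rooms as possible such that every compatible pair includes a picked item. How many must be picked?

6

A maximum matching has 6 edges (e.g. Eli–F, Morgan–B, Wren–G, Lee–H, Sam–C, Jordan–A).
By König's theorem the minimum vertex cover has the same size. One such cover is {Jordan, B, C, F, G, H}.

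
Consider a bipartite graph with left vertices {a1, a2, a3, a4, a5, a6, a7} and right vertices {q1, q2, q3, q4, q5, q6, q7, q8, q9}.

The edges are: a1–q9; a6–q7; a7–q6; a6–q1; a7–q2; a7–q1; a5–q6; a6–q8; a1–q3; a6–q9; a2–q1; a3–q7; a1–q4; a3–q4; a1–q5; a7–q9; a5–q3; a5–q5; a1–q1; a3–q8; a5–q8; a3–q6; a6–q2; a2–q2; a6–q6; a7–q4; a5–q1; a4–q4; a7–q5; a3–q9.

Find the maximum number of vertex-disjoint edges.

7

A valid assignment of size 7: a1–q3, a2–q2, a3–q7, a4–q4, a5–q1, a6–q6, a7–q9.
All 7 left vertices are matched, so no larger matching exists.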